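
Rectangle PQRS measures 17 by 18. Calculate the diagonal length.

A rectangle's diagonal splits it into two right triangles, with the diagonal as the hypotenuse.
By the Pythagorean theorem, d^2 = 17^2 + 18^2 = 613.
Therefore d = sqrt(613).

sqrt(613)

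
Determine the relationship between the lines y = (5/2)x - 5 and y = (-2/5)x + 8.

Slope of line 1: m1 = 5/2
Slope of line 2: m2 = -2/5
m1 * m2 = (5/2) * (-2/5) = -1 = -1, so the lines are perpendicular.

Perpendicular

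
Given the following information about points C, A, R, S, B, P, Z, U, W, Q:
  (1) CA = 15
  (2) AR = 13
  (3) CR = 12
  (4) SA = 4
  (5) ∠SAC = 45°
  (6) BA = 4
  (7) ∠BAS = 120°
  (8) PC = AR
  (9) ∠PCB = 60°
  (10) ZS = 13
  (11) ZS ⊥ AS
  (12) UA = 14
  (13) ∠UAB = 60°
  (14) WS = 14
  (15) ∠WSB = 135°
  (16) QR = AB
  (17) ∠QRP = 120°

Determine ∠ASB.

Step 1: By the law of cosines on triangle SAB: SB² = 4² + 4² − 2·4·4·cos(120°) = 48, so SB = 4·√3.
Step 2: By the inverse law of cosines on triangle ASB: cos(∠ASB) = (4² + (4·√3)² − 4²) / (2·4·4·√3) = 48/55.43 = 0.866, so ∠ASB = 30°.

Therefore, the measure of angle ∠ASB = 30°.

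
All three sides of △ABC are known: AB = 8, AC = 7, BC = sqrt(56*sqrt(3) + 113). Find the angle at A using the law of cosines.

When all three sides of a triangle are known, the law of cosines can be rearranged to find any angle.
cos(C) = (a² + b² - c²) / (2ab) gives cos(A) = -sqrt(3)/2.
Taking the inverse cosine: A = 150°.

150°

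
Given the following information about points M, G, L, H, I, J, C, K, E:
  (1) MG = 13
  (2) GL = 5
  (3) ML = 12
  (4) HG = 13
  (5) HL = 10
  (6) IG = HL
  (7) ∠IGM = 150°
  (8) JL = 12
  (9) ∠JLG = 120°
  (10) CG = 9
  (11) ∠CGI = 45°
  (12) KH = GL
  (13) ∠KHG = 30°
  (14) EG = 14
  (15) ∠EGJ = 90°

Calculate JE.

Step 1: By the law of cosines on triangle JLG: JG² = 12² + 5² − 2·12·5·cos(120°) = 229, so JG ≈ 15.13.
Step 2: By the law of cosines on triangle JGE: JE² = 15.13² + 14² − 2·15.13·14·cos(90°) = 425, so JE = 5·√17.

Therefore, the length of JE = 5·√17.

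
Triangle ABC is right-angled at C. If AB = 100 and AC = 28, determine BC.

BC = sqrt(100^2 - 28^2) = sqrt(9216) = 96

96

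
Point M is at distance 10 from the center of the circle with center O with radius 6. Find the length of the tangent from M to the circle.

Let T be the point of tangency. Then OT ⊥ MT (radius ⊥ tangent).
In right triangle OTM: OM² = OT² + MT²
10² = 6² + MT²
MT² = 64, MT = 8

8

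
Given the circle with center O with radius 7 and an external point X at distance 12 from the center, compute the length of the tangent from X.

Let T be the point of tangency. Then OT ⊥ XT (radius ⊥ tangent).
In right triangle OTX: OX² = OT² + XT²
12² = 7² + XT²
XT² = 95, XT = sqrt(95)

sqrt(95)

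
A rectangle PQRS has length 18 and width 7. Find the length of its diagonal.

d = sqrt(18^2 + 7^2) = sqrt(373)

sqrt(373)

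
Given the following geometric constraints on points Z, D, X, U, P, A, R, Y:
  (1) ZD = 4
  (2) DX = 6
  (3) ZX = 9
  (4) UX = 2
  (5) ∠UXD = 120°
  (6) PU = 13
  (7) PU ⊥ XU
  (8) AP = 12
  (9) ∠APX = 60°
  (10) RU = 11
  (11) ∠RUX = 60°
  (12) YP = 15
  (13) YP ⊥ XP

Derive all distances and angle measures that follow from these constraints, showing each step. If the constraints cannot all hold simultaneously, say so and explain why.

The constraints are consistent.

Step 1: From DX = 6, XU = 2, and ∠DXU = 120°, by the law of cosines:
  DU² = DX² + XU² - 2·DX·XU·cos(120°) = 36 + 4 + 12 = 52
  DU = 2·√13

Step 2: From XU = 2, UP = 13, and ∠XUP = 90°, by the law of cosines:
  XP² = XU² + UP² - 2·XU·UP·cos(90°) = 4 + 169 - 0 = 173
  XP = √173

Step 3: From XU = 2, UR = 11, and ∠XUR = 60°, by the law of cosines:
  XR² = XU² + UR² - 2·XU·UR·cos(60°) = 4 + 121 - 22 = 103
  XR = √103

Step 4: From ZD = 4, ZX = 9, DX = 6, by the inverse law of cosines:
  cos(∠DZX) = (ZD² + ZX² - DX²) / (2·ZD·ZX)
  ∠DZX = 32.09°

Step 5: From DX = 6, DZ = 4, XZ = 9, by the inverse law of cosines:
  cos(∠XDZ) = (DX² + DZ² - XZ²) / (2·DX·DZ)
  ∠XDZ = 127.17°

Step 6: From XD = 6, XZ = 9, DZ = 4, by the inverse law of cosines:
  cos(∠DXZ) = (XD² + XZ² - DZ²) / (2·XD·XZ)
  ∠DXZ = 20.74°

Step 7: From XP = √173, PA = 12, and ∠XPA = 60°, by the law of cosines:
  XA² = XP² + PA² - 2·XP·PA·cos(60°) = 173 + 144 - 157.8 = 159.2
  XA ≈ 12.62

Step 8: From XP = √173, PY = 15, and ∠XPY = 90°, by the law of cosines:
  XY² = XP² + PY² - 2·XP·PY·cos(90°) = 173 + 225 - 0 = 398
  XY ≈ 19.95

Step 9: From DU = 2·√13, DX = 6, UX = 2, by the inverse law of cosines:
  cos(∠UDX) = (DU² + DX² - UX²) / (2·DU·DX)
  ∠UDX = 13.9°

Step 10: From XP = √173, XU = 2, PU = 13, by the inverse law of cosines:
  cos(∠PXU) = (XP² + XU² - PU²) / (2·XP·XU)
  ∠PXU = 81.25°

Step 11: From XR = √103, XU = 2, RU = 11, by the inverse law of cosines:
  cos(∠RXU) = (XR² + XU² - RU²) / (2·XR·XU)
  ∠RXU = 110.17°

Step 12: From UD = 2·√13, UX = 2, DX = 6, by the inverse law of cosines:
  cos(∠DUX) = (UD² + UX² - DX²) / (2·UD·UX)
  ∠DUX = 46.1°

Step 13: From PU = 13, PX = √173, UX = 2, by the inverse law of cosines:
  cos(∠UPX) = (PU² + PX² - UX²) / (2·PU·PX)
  ∠UPX = 8.75°

Step 14: From RU = 11, RX = √103, UX = 2, by the inverse law of cosines:
  cos(∠URX) = (RU² + RX² - UX²) / (2·RU·RX)
  ∠URX = 9.83°

Step 15: From XA = 12.62, XP = √173, AP = 12, by the inverse law of cosines:
  cos(∠AXP) = (XA² + XP² - AP²) / (2·XA·XP)
  ∠AXP = 55.46°

Step 16: From XP = √173, XY = 19.95, PY = 15, by the inverse law of cosines:
  cos(∠PXY) = (XP² + XY² - PY²) / (2·XP·XY)
  ∠PXY = 48.75°

Step 17: From AP = 12, AX = 12.62, PX = √173, by the inverse law of cosines:
  cos(∠PAX) = (AP² + AX² - PX²) / (2·AP·AX)
  ∠PAX = 64.54°

Step 18: From YP = 15, YX = 19.95, PX = √173, by the inverse law of cosines:
  cos(∠PYX) = (YP² + YX² - PX²) / (2·YP·YX)
  ∠PYX = 41.25°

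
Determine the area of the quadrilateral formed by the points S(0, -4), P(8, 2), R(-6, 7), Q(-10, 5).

Shoelace: sum of cross terms = 180, Area = (1/2)|180| = 90

90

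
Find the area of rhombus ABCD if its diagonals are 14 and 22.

The diagonals of a rhombus divide it into four right triangles.
Each triangle has legs 14/ 2 = 7 and 22/2 = 11, so each has area (1/2)*7*11 = 77/2.
Four such triangles give total area = (d1 * d2) / 2 = 154.

154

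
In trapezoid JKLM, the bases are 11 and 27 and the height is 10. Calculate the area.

A trapezoid's area equals the midsegment times the height.
The midsegment is (11 + 27) / 2 = 19.
Area = 19 * 10 = 190.

190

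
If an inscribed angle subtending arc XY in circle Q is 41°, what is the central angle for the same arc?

Central angle = 2 × 41° = 82° (inscribed angle theorem).

82°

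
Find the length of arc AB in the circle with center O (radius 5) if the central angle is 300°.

Arc length = 2πr × θ/360
= 2π × 5 × 5/6
= 25*pi/3

25*pi/3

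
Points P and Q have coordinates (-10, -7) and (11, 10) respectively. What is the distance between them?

d = sqrt((21)^2 + (17)^2) = sqrt(730)

sqrt(730)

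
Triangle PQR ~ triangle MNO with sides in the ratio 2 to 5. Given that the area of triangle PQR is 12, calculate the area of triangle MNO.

Area ratio = (2/5)^2 = 4/25. Area of MNO = 12 * 25/4 = 75.

75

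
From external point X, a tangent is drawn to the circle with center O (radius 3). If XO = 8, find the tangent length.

tangent = √(d² - r²) = √(8² - 3²) = √(64 - 9) = √55 = sqrt(55)

sqrt(55)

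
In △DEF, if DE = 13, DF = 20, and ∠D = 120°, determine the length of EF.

By the law of cosines: EF^2 = DE^2 + DF^2 - 2*DE*DF*cos(D)
EF^2 = 13^2 + 20^2 - 2*13*20*cos(120°)
EF^2 = 169 + 400 - 520*(-1/2)
EF^2 = 829
EF = sqrt(829)

sqrt(829)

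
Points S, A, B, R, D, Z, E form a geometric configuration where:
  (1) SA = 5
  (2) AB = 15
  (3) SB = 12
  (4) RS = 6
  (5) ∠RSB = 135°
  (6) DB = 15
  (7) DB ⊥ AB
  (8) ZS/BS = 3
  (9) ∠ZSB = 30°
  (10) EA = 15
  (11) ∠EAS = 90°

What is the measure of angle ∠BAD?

Step 1: By the law of cosines on triangle ABD: AD² = 15² + 15² − 2·15·15·cos(90°) = 450, so AD = 15·√2.
Step 2: By the inverse law of cosines on triangle BAD: cos(∠BAD) = (15² + (15·√2)² − 15²) / (2·15·15·√2) = 450/636.4 = 0.7071, so ∠BAD = 45°.

Therefore, the measure of angle ∠BAD = 45°.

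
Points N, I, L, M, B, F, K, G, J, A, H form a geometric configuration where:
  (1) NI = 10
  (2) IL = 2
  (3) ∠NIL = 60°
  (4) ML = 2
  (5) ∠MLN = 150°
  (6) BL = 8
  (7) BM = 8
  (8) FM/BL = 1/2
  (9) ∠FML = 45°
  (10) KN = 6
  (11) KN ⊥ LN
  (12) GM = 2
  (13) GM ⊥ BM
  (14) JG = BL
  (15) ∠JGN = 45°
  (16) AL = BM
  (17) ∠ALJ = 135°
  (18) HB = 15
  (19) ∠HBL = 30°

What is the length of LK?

Step 1: By the law of cosines on triangle LIN: LN² = 2² + 10² − 2·2·10·cos(60°) = 84, so LN = 2·√21.
Step 2: By the law of cosines on triangle LNK: LK² = (2·√21)² + 6² − 2·2·√21·6·cos(90°) = 120, so LK = 2·√30.

Therefore, the length of LK = 2·√30.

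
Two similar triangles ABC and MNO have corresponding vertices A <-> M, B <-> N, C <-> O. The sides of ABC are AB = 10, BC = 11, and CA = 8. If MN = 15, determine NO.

Since the triangles are similar, the ratio of corresponding sides is constant.
Scale factor k = MN / AB = 15 / 10 = 3/2
NO = k * BC = 3/2 * 11 = 33/2

33/2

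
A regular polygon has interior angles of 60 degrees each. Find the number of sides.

Exterior angle = 180 - 60 = 120. n = 360 / 120 = 3.

3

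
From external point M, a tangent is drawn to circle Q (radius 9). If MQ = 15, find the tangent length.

tangent = √(d² - r²) = √(15² - 9²) = √(225 - 81) = √144 = 12

12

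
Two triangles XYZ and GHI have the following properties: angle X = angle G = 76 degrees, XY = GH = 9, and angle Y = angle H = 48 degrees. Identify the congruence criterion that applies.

The given information matches ASA: Two pairs of corresponding angles and the included side are equal (Angle-Side-Angle).

ASA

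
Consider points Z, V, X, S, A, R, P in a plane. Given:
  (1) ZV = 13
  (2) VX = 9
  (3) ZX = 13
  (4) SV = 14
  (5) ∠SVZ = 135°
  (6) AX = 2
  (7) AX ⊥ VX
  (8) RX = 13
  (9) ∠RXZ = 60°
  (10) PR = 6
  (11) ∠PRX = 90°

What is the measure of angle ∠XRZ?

Step 1: By the law of cosines on triangle RXZ: RZ² = 13² + 13² − 2·13·13·cos(60°) = 169, so RZ = 13.
Step 2: By the inverse law of cosines on triangle XRZ: cos(∠XRZ) = (13² + 13² − 13²) / (2·13·13) = 169/338 = 0.5, so ∠XRZ = 60°.

Therefore, the measure of angle ∠XRZ = 60°.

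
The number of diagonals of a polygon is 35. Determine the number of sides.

Using d = n(n - 3)/2, we solve 35 = n(n - 3)/2.
So n(n - 3) = 70.
Testing n = 10: 10 * 7 = 70 = 70. Correct.
The polygon has 10 sides.

10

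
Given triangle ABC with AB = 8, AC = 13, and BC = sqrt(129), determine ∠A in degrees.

When all three sides of a triangle are known, the law of cosines can be rearranged to find any angle.
cos(C) = (a² + b² - c²) / (2ab) gives cos(A) = 1/2.
Taking the inverse cosine: A = 60°.

60°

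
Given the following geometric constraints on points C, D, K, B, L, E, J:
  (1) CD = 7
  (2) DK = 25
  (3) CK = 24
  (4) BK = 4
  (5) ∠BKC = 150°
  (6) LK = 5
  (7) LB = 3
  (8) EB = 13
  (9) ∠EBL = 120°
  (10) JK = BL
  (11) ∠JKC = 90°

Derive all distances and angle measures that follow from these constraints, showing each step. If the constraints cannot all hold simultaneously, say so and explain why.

The constraints are consistent.

From the given relations:
  JK = BL = 3

Step 1: From CK = 24, KB = 4, and ∠CKB = 150°, by the law of cosines:
  CB² = CK² + KB² - 2·CK·KB·cos(150°) = 576 + 16 + 166.3 = 758.3
  CB ≈ 27.54

Step 2: From CK = 24, KJ = 3, and ∠CKJ = 90°, by the law of cosines:
  CJ² = CK² + KJ² - 2·CK·KJ·cos(90°) = 576 + 9 - 0 = 585
  CJ = 3·√65

Step 3: From LB = 3, BE = 13, and ∠LBE = 120°, by the law of cosines:
  LE² = LB² + BE² - 2·LB·BE·cos(120°) = 9 + 169 + 39 = 217
  LE ≈ 14.73

Step 4: From CD = 7, CK = 24, DK = 25, by the inverse law of cosines:
  cos(∠DCK) = (CD² + CK² - DK²) / (2·CD·CK)
  ∠DCK = 90°

Step 5: From DC = 7, DK = 25, CK = 24, by the inverse law of cosines:
  cos(∠CDK) = (DC² + DK² - CK²) / (2·DC·DK)
  ∠CDK = 73.74°

Step 6: From KB = 4, KL = 5, BL = 3, by the inverse law of cosines:
  cos(∠BKL) = (KB² + KL² - BL²) / (2·KB·KL)
  ∠BKL = 36.87°

Step 7: From KC = 24, KD = 25, CD = 7, by the inverse law of cosines:
  cos(∠CKD) = (KC² + KD² - CD²) / (2·KC·KD)
  ∠CKD = 16.26°

Step 8: From BK = 4, BL = 3, KL = 5, by the inverse law of cosines:
  cos(∠KBL) = (BK² + BL² - KL²) / (2·BK·BL)
  ∠KBL = 90°

Step 9: From LB = 3, LK = 5, BK = 4, by the inverse law of cosines:
  cos(∠BLK) = (LB² + LK² - BK²) / (2·LB·LK)
  ∠BLK = 53.13°

Step 10: From CB = 27.54, CK = 24, BK = 4, by the inverse law of cosines:
  cos(∠BCK) = (CB² + CK² - BK²) / (2·CB·CK)
  ∠BCK = 4.17°

Step 11: From CJ = 3·√65, CK = 24, JK = 3, by the inverse law of cosines:
  cos(∠JCK) = (CJ² + CK² - JK²) / (2·CJ·CK)
  ∠JCK = 7.13°

Step 12: From BC = 27.54, BK = 4, CK = 24, by the inverse law of cosines:
  cos(∠CBK) = (BC² + BK² - CK²) / (2·BC·BK)
  ∠CBK = 25.83°

Step 13: From LB = 3, LE = 14.73, BE = 13, by the inverse law of cosines:
  cos(∠BLE) = (LB² + LE² - BE²) / (2·LB·LE)
  ∠BLE = 49.84°

Step 14: From EB = 13, EL = 14.73, BL = 3, by the inverse law of cosines:
  cos(∠BEL) = (EB² + EL² - BL²) / (2·EB·EL)
  ∠BEL = 10.16°

Step 15: From JC = 3·√65, JK = 3, CK = 24, by the inverse law of cosines:
  cos(∠CJK) = (JC² + JK² - CK²) / (2·JC·JK)
  ∠CJK = 82.87°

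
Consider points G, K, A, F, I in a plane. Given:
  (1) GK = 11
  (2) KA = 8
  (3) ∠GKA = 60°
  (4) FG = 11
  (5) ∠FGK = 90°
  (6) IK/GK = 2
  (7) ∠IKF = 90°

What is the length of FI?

From the given relations: IK = 2·GK = 2·11 = 22.
Step 1: By the law of cosines on triangle FGK: FK² = 11² + 11² − 2·11·11·cos(90°) = 242, so FK = 11·√2.
Step 2: By the law of cosines on triangle FKI: FI² = (11·√2)² + 22² − 2·11·√2·22·cos(90°) = 726, so FI = 11·√6.

Therefore, the length of FI = 11·√6.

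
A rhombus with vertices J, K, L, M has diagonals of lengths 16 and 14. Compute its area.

The diagonals of a rhombus divide it into four right triangles.
Each triangle has legs 16/ 2 = 8 and 14/2 = 7, so each has area (1/2)*8*7 = 28.
Four such triangles give total area = (d1 * d2) / 2 = 112.

112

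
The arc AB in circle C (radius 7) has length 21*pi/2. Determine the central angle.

The full circumference is 2πr = 14*pi.
The arc is 21*pi/2 / 14*pi = 3/4 of the full circle.
So the central angle = 3/4 × 360° = 270°.

270°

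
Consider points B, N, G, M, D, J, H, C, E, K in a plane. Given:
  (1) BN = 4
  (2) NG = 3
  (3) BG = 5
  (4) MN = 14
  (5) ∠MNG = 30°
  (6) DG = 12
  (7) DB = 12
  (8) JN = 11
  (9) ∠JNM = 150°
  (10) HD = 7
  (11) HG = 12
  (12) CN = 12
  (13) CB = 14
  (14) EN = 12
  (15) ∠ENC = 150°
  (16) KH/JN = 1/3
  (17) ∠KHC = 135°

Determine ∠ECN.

Step 1: By the law of cosines on triangle CNE: CE² = 12² + 12² − 2·12·12·cos(150°) = 537.42, so CE ≈ 23.18.
Step 2: By the inverse law of cosines on triangle ECN: cos(∠ECN) = (23.18² + 12² − 12²) / (2·23.18·12) = 537.42/556.37 = 0.9659, so ∠ECN = 15°.

Therefore, the measure of angle ∠ECN = 15°.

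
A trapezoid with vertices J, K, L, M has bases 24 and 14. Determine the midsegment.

midsegment = (24 + 14) / 2 = 38 / 2 = 19

19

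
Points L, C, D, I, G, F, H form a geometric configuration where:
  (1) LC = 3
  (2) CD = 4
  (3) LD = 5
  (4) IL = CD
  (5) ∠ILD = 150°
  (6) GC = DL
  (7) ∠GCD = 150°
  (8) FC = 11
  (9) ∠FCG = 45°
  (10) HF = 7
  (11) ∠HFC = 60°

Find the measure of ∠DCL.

Step 1: By the inverse law of cosines on triangle DCL: cos(∠DCL) = (4² + 3² − 5²) / (2·4·3) = 0/24 = 0, so ∠DCL = 90°.

Therefore, the measure of angle ∠DCL = 90°.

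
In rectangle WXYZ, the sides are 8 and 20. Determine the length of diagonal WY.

d = sqrt(8^2 + 20^2) = sqrt(464) = 4*sqrt(29)

4*sqrt(29)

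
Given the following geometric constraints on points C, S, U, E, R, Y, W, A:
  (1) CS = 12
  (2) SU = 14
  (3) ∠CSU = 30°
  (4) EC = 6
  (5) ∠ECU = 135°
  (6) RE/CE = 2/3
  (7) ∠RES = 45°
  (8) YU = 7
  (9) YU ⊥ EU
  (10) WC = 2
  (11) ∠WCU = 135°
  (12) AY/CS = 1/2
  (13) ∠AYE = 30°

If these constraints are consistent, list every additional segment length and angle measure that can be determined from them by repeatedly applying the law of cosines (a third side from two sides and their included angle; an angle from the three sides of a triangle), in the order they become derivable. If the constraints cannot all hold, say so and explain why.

The constraints are consistent. Derivable facts, in order:
After 1 step:
- CU ≈ 7
After 2 steps:
- UE ≈ 12.02
- UW ≈ 8.53
- ∠CUS = 58.98°
- ∠SCU = 91.02°
After 3 steps:
- EY ≈ 13.91
- ∠CEU = 24.33°
- ∠CUE = 20.67°
- ∠CUW = 9.54°
- ∠CWU = 35.46°
After 4 steps:
- EA ≈ 9.21
- ∠EYU = 59.78°
- ∠UEY = 30.22°
After 5 steps:
- ∠AEY = 19°
- ∠EAY = 131°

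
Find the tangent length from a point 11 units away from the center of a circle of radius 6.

Let T be the point of tangency. Then CT ⊥ MT (radius ⊥ tangent).
In right triangle CTM: CM² = CT² + MT²
11² = 6² + MT²
MT² = 85, MT = sqrt(85)

sqrt(85)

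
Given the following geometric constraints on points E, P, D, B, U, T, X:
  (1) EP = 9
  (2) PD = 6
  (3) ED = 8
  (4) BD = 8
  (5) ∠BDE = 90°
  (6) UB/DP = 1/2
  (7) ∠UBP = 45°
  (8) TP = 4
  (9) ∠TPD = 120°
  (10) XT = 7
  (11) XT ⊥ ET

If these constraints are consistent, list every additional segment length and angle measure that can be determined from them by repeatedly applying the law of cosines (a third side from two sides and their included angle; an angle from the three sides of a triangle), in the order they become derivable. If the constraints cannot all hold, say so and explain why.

The constraints are consistent. Derivable facts, in order:
After 1 step:
- DT = 2·√19
- EB = 8·√2
- ∠DEP = 40.8°
- ∠DPE = 60.61°
- ∠EDP = 78.58°
After 2 steps:
- ∠BED = 45°
- ∠DBE = 45°
- ∠DTP = 36.59°
- ∠PDT = 23.41°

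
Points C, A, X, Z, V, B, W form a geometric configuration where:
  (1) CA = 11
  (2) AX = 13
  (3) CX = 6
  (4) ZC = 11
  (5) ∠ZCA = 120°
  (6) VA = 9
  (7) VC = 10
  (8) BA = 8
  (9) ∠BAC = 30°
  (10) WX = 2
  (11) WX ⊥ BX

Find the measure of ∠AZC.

Step 1: By the law of cosines on triangle ZCA: ZA² = 11² + 11² − 2·11·11·cos(120°) = 363, so ZA = 11·√3.
Step 2: By the inverse law of cosines on triangle AZC: cos(∠AZC) = ((11·√3)² + 11² − 11²) / (2·11·√3·11) = 363/419.16 = 0.866, so ∠AZC = 30°.

Therefore, the measure of angle ∠AZC = 30°.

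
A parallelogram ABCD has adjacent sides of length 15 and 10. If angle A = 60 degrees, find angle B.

In a parallelogram, consecutive angles are supplementary (sum to 180°).
angle B = 180 - angle A
angle B = 180 - 60
angle B = 120 degrees

120 degrees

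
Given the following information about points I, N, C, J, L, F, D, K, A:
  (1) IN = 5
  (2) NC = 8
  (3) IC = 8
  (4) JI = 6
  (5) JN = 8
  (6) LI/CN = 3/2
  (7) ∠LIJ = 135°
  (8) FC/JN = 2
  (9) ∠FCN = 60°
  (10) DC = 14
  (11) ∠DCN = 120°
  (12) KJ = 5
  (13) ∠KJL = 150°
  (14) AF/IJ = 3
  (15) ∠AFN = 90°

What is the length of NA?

From the given relations: FC = 2·JN = 2·8 = 16; AF = 3·IJ = 3·6 = 18.
Step 1: By the law of cosines on triangle FCN: FN² = 16² + 8² − 2·16·8·cos(60°) = 192, so FN = 8·√3.
Step 2: By the law of cosines on triangle NFA: NA² = (8·√3)² + 18² − 2·8·√3·18·cos(90°) = 516, so NA = 2·√129.

Therefore, the length of NA = 2·√129.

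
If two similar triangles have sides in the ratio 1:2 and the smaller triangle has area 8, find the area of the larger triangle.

For similar figures, the area ratio equals the square of the side ratio.
Side ratio (the smaller triangle to the larger triangle) = 1:2, so area ratio = 1^2:2^2 = 1:4.
If the area of the smaller triangle is 8, then the area of the larger triangle = 8 * (4/1) = 32.

32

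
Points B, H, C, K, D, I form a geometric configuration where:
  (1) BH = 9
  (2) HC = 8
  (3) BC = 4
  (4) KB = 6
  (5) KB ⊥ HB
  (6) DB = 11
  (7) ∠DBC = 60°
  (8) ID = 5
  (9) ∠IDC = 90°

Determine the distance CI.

Step 1: By the law of cosines on triangle CBD: CD² = 4² + 11² − 2·4·11·cos(60°) = 93, so CD = √93.
Step 2: By the law of cosines on triangle CDI: CI² = √93² + 5² − 2·√93·5·cos(90°) = 118, so CI = √118.

Therefore, the length of CI = √118.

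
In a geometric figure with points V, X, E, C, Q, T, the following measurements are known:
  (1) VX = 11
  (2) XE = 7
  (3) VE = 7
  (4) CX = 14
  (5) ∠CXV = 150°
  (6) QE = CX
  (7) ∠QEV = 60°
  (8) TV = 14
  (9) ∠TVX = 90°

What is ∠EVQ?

From the given relations: QE = CX = 14.
Step 1: By the law of cosines on triangle VEQ: VQ² = 7² + 14² − 2·7·14·cos(60°) = 147, so VQ = 7·√3.
Step 2: By the inverse law of cosines on triangle EVQ: cos(∠EVQ) = (7² + (7·√3)² − 14²) / (2·7·7·√3) = 0/169.74 = 0, so ∠EVQ = 90°.

Therefore, the measure of angle ∠EVQ = 90°.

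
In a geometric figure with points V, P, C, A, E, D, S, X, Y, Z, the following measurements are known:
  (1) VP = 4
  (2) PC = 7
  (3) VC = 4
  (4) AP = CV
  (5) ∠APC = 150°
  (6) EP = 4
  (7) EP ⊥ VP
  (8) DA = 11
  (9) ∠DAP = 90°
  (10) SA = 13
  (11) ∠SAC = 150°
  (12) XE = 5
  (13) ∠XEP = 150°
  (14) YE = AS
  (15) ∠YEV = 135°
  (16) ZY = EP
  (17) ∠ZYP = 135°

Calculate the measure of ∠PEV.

Step 1: By the law of cosines on triangle EPV: EV² = 4² + 4² − 2·4·4·cos(90°) = 32, so EV = 4·√2.
Step 2: By the inverse law of cosines on triangle PEV: cos(∠PEV) = (4² + (4·√2)² − 4²) / (2·4·4·√2) = 32/45.25 = 0.7071, so ∠PEV = 45°.

Therefore, the measure of angle ∠PEV = 45°.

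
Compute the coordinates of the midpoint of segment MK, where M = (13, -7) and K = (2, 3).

The midpoint is the average of the coordinates:
x: (13 + 2)/2 = 15/2
y: (-7 + 3)/2 = -2
Midpoint = (15/2, -2)

(15/2, -2)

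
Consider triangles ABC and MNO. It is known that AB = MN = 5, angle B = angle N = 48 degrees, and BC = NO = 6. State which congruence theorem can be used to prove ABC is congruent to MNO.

The given information matches SAS: Two pairs of corresponding sides and the included angle are equal (Side-Angle-Side).

SAS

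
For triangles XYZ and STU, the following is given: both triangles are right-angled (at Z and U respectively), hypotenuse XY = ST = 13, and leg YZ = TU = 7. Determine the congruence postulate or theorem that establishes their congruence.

The given information matches HL: The hypotenuse and one leg of two right triangles are equal (Hypotenuse-Leg).

HL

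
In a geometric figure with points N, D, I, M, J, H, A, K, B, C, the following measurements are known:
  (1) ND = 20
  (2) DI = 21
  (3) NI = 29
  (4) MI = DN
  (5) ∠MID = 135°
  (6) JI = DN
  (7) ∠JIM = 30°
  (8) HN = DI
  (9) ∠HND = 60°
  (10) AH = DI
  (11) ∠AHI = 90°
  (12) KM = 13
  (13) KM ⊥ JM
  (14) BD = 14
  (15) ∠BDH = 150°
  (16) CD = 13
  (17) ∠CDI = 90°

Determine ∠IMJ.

From the given relations: MI = DN = 20; JI = DN = 20.
Step 1: By the law of cosines on triangle MIJ: MJ² = 20² + 20² − 2·20·20·cos(30°) = 107.18, so MJ ≈ 10.35.
Step 2: By the inverse law of cosines on triangle IMJ: cos(∠IMJ) = (20² + 10.35² − 20²) / (2·20·10.35) = 107.18/414.11 = 0.2588, so ∠IMJ = 75°.

Therefore, the measure of angle ∠IMJ = 75°.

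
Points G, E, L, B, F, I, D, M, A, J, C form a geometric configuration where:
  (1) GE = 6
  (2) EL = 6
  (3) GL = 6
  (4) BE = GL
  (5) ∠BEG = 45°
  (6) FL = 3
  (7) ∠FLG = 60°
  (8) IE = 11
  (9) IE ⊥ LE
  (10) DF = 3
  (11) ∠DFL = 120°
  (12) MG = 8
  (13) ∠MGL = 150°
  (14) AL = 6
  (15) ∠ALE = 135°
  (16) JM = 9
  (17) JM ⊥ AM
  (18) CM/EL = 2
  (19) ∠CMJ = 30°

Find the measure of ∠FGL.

Step 1: By the law of cosines on triangle GLF: GF² = 6² + 3² − 2·6·3·cos(60°) = 27, so GF = 3·√3.
Step 2: By the inverse law of cosines on triangle FGL: cos(∠FGL) = ((3·√3)² + 6² − 3²) / (2·3·√3·6) = 54/62.35 = 0.866, so ∠FGL = 30°.

Therefore, the measure of angle ∠FGL = 30°.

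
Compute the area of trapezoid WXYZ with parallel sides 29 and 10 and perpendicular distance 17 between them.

A trapezoid's area equals the midsegment times the height.
The midsegment is (29 + 10) / 2 = 39/2.
Area = 39/2 * 17 = 663/2.

663/2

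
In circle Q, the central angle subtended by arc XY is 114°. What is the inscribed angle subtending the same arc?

An inscribed angle intercepts an arc from a point on the circle, while the central angle intercepts the same arc from the center.
The inscribed angle is always half the central angle: 114° / 2 = 57°.

57°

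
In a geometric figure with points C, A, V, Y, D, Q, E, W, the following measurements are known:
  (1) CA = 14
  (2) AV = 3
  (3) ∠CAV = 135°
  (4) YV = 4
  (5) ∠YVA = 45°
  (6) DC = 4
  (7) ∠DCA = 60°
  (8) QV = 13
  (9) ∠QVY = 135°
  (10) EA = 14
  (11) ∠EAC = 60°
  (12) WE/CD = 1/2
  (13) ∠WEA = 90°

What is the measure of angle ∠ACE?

Step 1: By the law of cosines on triangle CAE: CE² = 14² + 14² − 2·14·14·cos(60°) = 196, so CE = 14.
Step 2: By the inverse law of cosines on triangle ACE: cos(∠ACE) = (14² + 14² − 14²) / (2·14·14) = 196/392 = 0.5, so ∠ACE = 60°.

Therefore, the measure of angle ∠ACE = 60°.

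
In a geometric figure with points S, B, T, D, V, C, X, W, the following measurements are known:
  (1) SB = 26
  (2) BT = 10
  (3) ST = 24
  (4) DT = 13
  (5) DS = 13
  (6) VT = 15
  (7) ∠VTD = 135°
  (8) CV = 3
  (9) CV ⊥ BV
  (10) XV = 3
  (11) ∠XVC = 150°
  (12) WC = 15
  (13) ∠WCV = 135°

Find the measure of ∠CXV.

Step 1: By the law of cosines on triangle XVC: XC² = 3² + 3² − 2·3·3·cos(150°) = 33.59, so XC ≈ 5.8.
Step 2: By the inverse law of cosines on triangle CXV: cos(∠CXV) = (5.8² + 3² − 3²) / (2·5.8·3) = 33.59/34.77 = 0.9659, so ∠CXV = 15°.

Therefore, the measure of angle ∠CXV = 15°.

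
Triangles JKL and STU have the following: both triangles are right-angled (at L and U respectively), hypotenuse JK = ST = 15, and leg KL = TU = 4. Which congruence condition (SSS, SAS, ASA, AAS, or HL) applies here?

Consider the given information: both triangles are right-angled (at L and U respectively), hypotenuse JK = ST = 15, and leg KL = TU = 4
This is not SSS or ASA: SSS requires all three pairs of sides, but we don't have that. ASA requires two angles and the side between them.
The correct criterion is HL. The hypotenuse and one leg of two right triangles are equal (Hypotenuse-Leg).

HL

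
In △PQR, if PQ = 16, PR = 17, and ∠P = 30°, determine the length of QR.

By the law of cosines: QR^2 = PQ^2 + PR^2 - 2*PQ*PR*cos(P)
QR^2 = 16^2 + 17^2 - 2*16*17*cos(30°)
QR^2 = 256 + 289 - 544*(sqrt(3)/2)
QR^2 = 545 - 272*sqrt(3)
QR = sqrt(545 - 272*sqrt(3))

sqrt(545 - 272*sqrt(3))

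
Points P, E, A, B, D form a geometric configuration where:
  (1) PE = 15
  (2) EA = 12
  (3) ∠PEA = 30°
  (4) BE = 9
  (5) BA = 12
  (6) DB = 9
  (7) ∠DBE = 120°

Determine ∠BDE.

Step 1: By the law of cosines on triangle DBE: DE² = 9² + 9² − 2·9·9·cos(120°) = 243, so DE = 9·√3.
Step 2: By the inverse law of cosines on triangle BDE: cos(∠BDE) = (9² + (9·√3)² − 9²) / (2·9·9·√3) = 243/280.59 = 0.866, so ∠BDE = 30°.

Therefore, the measure of angle ∠BDE = 30°.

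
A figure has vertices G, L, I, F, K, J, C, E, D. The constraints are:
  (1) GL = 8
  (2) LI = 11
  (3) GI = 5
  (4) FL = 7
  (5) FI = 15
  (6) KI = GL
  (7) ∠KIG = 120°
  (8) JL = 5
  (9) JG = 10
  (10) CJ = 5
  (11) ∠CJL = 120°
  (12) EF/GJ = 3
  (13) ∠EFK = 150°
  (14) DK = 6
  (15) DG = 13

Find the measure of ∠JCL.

Step 1: By the law of cosines on triangle CJL: CL² = 5² + 5² − 2·5·5·cos(120°) = 75, so CL = 5·√3.
Step 2: By the inverse law of cosines on triangle JCL: cos(∠JCL) = (5² + (5·√3)² − 5²) / (2·5·5·√3) = 75/86.6 = 0.866, so ∠JCL = 30°.

Therefore, the measure of angle ∠JCL = 30°.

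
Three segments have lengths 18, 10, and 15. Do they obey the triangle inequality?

Check all three triangle inequalities:
18 + 10 = 28 > 15 ✓
18 + 15 = 33 > 10 ✓
10 + 15 = 25 > 18 ✓
All conditions hold, so these sides form a valid triangle.

Yes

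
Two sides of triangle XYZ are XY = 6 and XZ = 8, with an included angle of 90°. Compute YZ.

By the law of cosines: YZ^2 = XY^2 + XZ^2 - 2*XY*XZ*cos(X)
YZ^2 = 6^2 + 8^2 - 2*6*8*cos(90°)
YZ^2 = 36 + 64 - 96*(0)
YZ^2 = 100
YZ = 10

10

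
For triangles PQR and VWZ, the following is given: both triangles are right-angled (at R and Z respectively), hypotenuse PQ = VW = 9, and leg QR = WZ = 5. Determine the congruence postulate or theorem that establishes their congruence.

The given information matches HL: The hypotenuse and one leg of two right triangles are equal (Hypotenuse-Leg).

HL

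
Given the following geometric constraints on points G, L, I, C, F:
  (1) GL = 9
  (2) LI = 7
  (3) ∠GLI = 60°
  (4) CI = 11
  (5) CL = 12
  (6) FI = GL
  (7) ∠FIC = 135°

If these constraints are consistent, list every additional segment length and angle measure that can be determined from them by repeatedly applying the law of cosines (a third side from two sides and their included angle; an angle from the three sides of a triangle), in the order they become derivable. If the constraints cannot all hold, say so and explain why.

The constraints are consistent. Derivable facts, in order:
After 1 step:
- CF ≈ 18.49
- GI = √67
- ∠CIL = 80.28°
- ∠CLI = 64.62°
- ∠ICL = 35.1°
After 2 steps:
- ∠CFI = 24.87°
- ∠FCI = 20.13°
- ∠GIL = 72.22°
- ∠IGL = 47.78°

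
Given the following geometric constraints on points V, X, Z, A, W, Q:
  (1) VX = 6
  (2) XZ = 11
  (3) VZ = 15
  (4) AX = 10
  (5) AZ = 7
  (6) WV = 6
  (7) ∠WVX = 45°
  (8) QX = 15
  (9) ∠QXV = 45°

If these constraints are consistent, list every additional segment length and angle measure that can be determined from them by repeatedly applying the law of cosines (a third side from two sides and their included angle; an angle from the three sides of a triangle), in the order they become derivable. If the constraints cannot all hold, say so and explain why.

The constraints are consistent. Derivable facts, in order:
After 1 step:
- VQ ≈ 11.56
- XW ≈ 4.59
- ∠AXZ = 38.57°
- ∠AZX = 62.96°
- ∠VXZ = 121.01°
- ∠VZX = 20.05°
- ∠XAZ = 78.46°
- ∠XVZ = 38.94°
After 2 steps:
- ∠QVX = 113.48°
- ∠VQX = 21.52°
- ∠VWX = 67.5°
- ∠VXW = 67.5°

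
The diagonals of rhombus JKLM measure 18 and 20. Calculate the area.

The diagonals of a rhombus divide it into four right triangles.
Each triangle has legs 18/ 2 = 9 and 20/2 = 10, so each has area (1/2)*9*10 = 45.
Four such triangles give total area = (d1 * d2) / 2 = 180.

180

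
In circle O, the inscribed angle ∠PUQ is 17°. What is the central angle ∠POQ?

By the inscribed angle theorem, the central angle is twice the inscribed angle.
Central angle = 2 × 17° = 34°

34°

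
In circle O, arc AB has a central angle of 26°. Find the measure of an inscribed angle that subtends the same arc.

An inscribed angle intercepts an arc from a point on the circle, while the central angle intercepts the same arc from the center.
The inscribed angle is always half the central angle: 26° / 2 = 13°.

13°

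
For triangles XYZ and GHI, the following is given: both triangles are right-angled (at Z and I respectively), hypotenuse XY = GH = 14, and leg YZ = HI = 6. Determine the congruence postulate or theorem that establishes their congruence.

Consider the given information: both triangles are right-angled (at Z and I respectively), hypotenuse XY = GH = 14, and leg YZ = HI = 6
This is not SSS or ASA: SSS requires all three pairs of sides, but we don't have that. ASA requires two angles and the side between them.
The correct criterion is HL. The hypotenuse and one leg of two right triangles are equal (Hypotenuse-Leg).

HL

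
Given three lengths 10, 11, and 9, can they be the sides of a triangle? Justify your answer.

For three segments to close into a triangle, no single side can be as long as the other two combined.
The longest side is 11, and 9 + 10 = 19 > 11.
A triangle can be formed.

Yes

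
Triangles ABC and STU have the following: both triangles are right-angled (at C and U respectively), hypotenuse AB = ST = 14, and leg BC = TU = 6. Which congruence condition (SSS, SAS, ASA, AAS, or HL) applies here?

The given information matches HL: The hypotenuse and one leg of two right triangles are equal (Hypotenuse-Leg).

HL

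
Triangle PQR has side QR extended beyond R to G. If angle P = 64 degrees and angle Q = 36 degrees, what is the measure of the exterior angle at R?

By the exterior angle theorem, an exterior angle of a triangle equals the sum of the two remote interior angles.
Exterior angle = angle P + angle Q
Exterior angle = 64 + 36 = 100 degrees

100 degrees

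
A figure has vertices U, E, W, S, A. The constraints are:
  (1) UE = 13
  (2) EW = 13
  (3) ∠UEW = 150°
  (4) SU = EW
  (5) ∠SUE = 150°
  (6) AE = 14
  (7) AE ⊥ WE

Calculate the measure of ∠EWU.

Step 1: By the law of cosines on triangle WEU: WU² = 13² + 13² − 2·13·13·cos(150°) = 630.72, so WU ≈ 25.11.
Step 2: By the inverse law of cosines on triangle EWU: cos(∠EWU) = (13² + 25.11² − 13²) / (2·13·25.11) = 630.72/652.97 = 0.9659, so ∠EWU = 15°.

Therefore, the measure of angle ∠EWU = 15°.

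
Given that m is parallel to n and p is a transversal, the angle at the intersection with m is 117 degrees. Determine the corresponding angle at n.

When a transversal crosses parallel lines, angles in the same position at each intersection are called corresponding angles.
These are always equal, so the answer is 117 degrees.

117 degrees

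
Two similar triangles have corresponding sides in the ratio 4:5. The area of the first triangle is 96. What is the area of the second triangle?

The ratio of areas of similar triangles = (side ratio)^2.
Side ratio = 4:5, so area ratio = 16:25.
Area of the second triangle / Area of the first triangle = 25/16
Area of the second triangle = 96 * 25/16 = 150

150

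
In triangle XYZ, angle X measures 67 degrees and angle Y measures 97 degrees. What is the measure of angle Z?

Let angle Z = x. Then 67 + 97 + x = 180.
x = 180 - 164 = 16 degrees.

16 degrees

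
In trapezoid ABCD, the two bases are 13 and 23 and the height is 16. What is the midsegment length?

The midsegment (median) of a trapezoid connects the midpoints of the non-parallel sides.
Its length is the average of the two bases: (13 + 23) / 2 = 18.

18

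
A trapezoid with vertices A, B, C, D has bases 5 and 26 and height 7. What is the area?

Area of a trapezoid = (base1 + base2) * height / 2
Area = (5 + 26) * 7 / 2
Area = 31 * 7 / 2
Area = 217 / 2
Area = 217/2

217/2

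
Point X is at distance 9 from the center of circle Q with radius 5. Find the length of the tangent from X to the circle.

tangent = √(d² - r²) = √(9² - 5²) = √(81 - 25) = √56 = 2*sqrt(14)

2*sqrt(14)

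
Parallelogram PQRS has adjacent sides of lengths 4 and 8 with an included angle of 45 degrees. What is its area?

The area of a parallelogram equals the product of two adjacent sides times the sine of the included angle.
This is because the height equals 8 * sin(45°) = 4*sqrt(2).
Area = 4 * 4*sqrt(2) = 16*sqrt(2)

16*sqrt(2)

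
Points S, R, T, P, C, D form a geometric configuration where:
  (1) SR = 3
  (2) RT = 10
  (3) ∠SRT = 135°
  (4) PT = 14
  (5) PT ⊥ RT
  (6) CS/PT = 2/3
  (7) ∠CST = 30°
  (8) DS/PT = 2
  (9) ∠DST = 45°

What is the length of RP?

Step 1: By the law of cosines on triangle RTP: RP² = 10² + 14² − 2·10·14·cos(90°) = 296, so RP = 2·√74.

Therefore, the length of RP = 2·√74.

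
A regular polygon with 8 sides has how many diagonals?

Total line segments between 8 vertices = C(8,2) = 28.
Subtract the 8 sides: 28 - 8 = 20 diagonals.

20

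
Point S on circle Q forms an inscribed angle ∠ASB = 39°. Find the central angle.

Central angle = 2 × 39° = 78° (inscribed angle theorem).

78°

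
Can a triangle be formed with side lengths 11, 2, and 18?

No.
The triangle inequality is violated: 11 + 2 = 13 ≤ 18.
These lengths cannot form a triangle.

No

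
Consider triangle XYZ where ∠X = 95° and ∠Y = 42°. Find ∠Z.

By the triangle angle sum property, the three interior angles of any triangle add up to 180°.
We know angle X = 95° and angle Y = 42°, so their sum is 137°.
Therefore angle Z = 180° - 137° = 43°.

43 degrees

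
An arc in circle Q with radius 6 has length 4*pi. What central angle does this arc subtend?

θ = 360 × 4*pi / (2π × 6) = 120° (rearranging arc length formula).

120°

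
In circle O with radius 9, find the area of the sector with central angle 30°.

Sector area = π(9²)(1/12) = 27*pi/4

27*pi/4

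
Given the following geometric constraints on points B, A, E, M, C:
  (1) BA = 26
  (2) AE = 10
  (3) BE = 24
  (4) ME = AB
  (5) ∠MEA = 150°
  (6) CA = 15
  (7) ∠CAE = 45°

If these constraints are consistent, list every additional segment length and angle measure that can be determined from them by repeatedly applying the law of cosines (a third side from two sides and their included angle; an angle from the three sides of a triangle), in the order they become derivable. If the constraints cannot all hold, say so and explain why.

The constraints are consistent. Derivable facts, in order:
After 1 step:
- AM ≈ 35.02
- EC ≈ 10.62
- ∠ABE = 22.62°
- ∠AEB = 90°
- ∠BAE = 67.38°
After 2 steps:
- ∠ACE = 41.73°
- ∠AEC = 93.27°
- ∠AME = 8.21°
- ∠EAM = 21.79°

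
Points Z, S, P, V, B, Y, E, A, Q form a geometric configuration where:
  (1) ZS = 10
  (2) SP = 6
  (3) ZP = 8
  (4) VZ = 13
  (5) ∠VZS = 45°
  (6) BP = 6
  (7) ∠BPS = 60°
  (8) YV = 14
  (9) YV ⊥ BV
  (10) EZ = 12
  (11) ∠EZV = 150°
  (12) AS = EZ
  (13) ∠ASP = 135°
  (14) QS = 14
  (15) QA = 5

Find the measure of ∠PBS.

Step 1: By the law of cosines on triangle BPS: BS² = 6² + 6² − 2·6·6·cos(60°) = 36, so BS = 6.
Step 2: By the inverse law of cosines on triangle PBS: cos(∠PBS) = (6² + 6² − 6²) / (2·6·6) = 36/72 = 0.5, so ∠PBS = 60°.

Therefore, the measure of angle ∠PBS = 60°.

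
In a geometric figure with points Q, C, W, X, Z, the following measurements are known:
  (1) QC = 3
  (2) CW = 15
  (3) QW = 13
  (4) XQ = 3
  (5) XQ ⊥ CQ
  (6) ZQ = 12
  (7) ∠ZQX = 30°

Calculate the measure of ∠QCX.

Step 1: By the law of cosines on triangle CQX: CX² = 3² + 3² − 2·3·3·cos(90°) = 18, so CX = 3·√2.
Step 2: By the inverse law of cosines on triangle QCX: cos(∠QCX) = (3² + (3·√2)² − 3²) / (2·3·3·√2) = 18/25.46 = 0.7071, so ∠QCX = 45°.

Therefore, the measure of angle ∠QCX = 45°.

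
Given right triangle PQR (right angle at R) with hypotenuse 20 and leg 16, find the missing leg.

QR = sqrt(20^2 - 16^2) = sqrt(144) = 12

12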